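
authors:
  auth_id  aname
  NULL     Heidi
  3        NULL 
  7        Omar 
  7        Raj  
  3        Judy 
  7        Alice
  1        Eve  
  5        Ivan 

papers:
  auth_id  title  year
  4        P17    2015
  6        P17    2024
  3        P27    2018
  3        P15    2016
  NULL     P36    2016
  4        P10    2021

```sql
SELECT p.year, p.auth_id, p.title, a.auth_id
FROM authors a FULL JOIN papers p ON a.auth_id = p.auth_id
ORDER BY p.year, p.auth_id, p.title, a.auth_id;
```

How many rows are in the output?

FULL OUTER JOIN keeps every row from both sides; unmatched rows get NULL for the other side's columns.
Matching on a.auth_id = p.auth_id. A NULL in a compared column never satisfies the condition.
- a[0] auth_id=NULL → no match; kept with NULLs on the p side.
- a[1] auth_id=3 → 2 match(es) in p → 2 row(s).
- a[2] auth_id=7 → no match; kept with NULLs on the p side.
- a[3] auth_id=7 → no match; kept with NULLs on the p side.
- a[4] auth_id=3 → 2 match(es) in p → 2 row(s).
- a[5] auth_id=7 → no match; kept with NULLs on the p side.
- a[6] auth_id=1 → no match; kept with NULLs on the p side.
- a[7] auth_id=5 → no match; kept with NULLs on the p side.
- 4 row(s) from p found no a partner → padded with NULL.
Total: 4 matched + 10 padded = 14 rows.

14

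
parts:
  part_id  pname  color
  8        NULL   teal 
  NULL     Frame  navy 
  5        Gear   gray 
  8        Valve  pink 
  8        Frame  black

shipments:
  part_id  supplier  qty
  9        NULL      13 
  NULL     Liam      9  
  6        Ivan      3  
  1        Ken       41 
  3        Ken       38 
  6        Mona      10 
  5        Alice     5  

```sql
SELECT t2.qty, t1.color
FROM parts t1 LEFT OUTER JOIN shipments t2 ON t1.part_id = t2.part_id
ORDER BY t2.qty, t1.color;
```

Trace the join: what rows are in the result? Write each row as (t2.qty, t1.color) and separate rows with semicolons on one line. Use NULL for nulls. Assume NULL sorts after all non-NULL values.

LEFT JOIN keeps every row from `parts`; unmatched rows get NULL for `shipments`'s columns.
Matching on t1.part_id = t2.part_id. A NULL in a compared column never satisfies the condition.
- t1 row (part_id=8): no match → kept, t2 columns NULL.
- t1 row (part_id=NULL): no match → kept, t2 columns NULL.
- t1 row (part_id=5): matches 1 t2 row(s) → 1 output row(s).
- t1 row (part_id=8): no match → kept, t2 columns NULL.
- t1 row (part_id=8): no match → kept, t2 columns NULL.
After projecting and ordering:
t2.qty | t1.color
5 | gray
NULL | black
NULL | navy
NULL | pink
NULL | teal

(5, gray); (NULL, black); (NULL, navy); (NULL, pink); (NULL, teal)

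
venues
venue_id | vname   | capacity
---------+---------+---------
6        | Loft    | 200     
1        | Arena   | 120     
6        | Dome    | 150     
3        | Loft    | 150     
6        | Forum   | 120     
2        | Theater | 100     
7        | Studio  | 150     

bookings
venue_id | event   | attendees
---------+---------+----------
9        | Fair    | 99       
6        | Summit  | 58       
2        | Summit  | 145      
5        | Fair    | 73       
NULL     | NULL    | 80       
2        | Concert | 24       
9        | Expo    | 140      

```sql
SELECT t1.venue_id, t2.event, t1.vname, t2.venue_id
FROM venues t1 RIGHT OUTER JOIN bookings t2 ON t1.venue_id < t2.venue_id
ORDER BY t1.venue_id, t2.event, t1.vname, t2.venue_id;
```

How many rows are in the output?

RIGHT JOIN keeps every row from `bookings`; unmatched rows get NULL for `venues`'s columns.
Matching on t1.venue_id < t2.venue_id. A NULL in a compared column never satisfies the condition.
- t1 row (venue_id=6): matches 2 t2 row(s) → 2 output row(s).
- t1 row (venue_id=1): matches 6 t2 row(s) → 6 output row(s).
- t1 row (venue_id=6): matches 2 t2 row(s) → 2 output row(s).
- t1 row (venue_id=3): matches 4 t2 row(s) → 4 output row(s).
- t1 row (venue_id=6): matches 2 t2 row(s) → 2 output row(s).
- t1 row (venue_id=2): matches 4 t2 row(s) → 4 output row(s).
- t1 row (venue_id=7): matches 2 t2 row(s) → 2 output row(s).
- plus 1 unmatched t2 row(s), each kept with NULL t1 columns.
Total: 22 matched + 1 padded = 23 rows.

23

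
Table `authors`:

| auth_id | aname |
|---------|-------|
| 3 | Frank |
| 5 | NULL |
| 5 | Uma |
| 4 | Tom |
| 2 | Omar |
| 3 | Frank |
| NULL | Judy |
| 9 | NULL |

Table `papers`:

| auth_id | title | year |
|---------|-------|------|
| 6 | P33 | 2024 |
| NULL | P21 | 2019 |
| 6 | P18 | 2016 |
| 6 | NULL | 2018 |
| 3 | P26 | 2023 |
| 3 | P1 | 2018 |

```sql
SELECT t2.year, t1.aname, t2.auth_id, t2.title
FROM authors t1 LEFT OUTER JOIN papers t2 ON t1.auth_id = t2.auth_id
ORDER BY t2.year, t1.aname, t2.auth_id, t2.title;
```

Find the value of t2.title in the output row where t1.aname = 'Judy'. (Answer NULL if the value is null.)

LEFT JOIN keeps every row from `authors`; unmatched rows get NULL for `papers`'s columns.
Matching on t1.auth_id = t2.auth_id. A NULL in a compared column never satisfies the condition.
Matched pairs: 4; unmatched t1 rows kept: 6.

NULL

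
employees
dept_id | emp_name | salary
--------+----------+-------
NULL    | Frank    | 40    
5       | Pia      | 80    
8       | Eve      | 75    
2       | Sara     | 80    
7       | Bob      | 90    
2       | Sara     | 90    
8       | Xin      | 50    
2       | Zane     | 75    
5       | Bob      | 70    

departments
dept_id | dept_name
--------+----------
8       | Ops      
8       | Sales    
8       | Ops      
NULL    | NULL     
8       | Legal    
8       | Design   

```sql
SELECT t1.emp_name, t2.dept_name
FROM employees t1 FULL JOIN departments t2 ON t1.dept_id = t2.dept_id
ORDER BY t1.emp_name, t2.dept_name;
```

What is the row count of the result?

18

FULL OUTER JOIN keeps every row from both sides; unmatched rows get NULL for the other side's columns.
Matching on t1.dept_id = t2.dept_id. A NULL in a compared column never satisfies the condition.
Matched pairs: 10; unmatched t1 rows kept: 7; unmatched t2 rows kept: 1.
Total: 10 matched + 8 padded = 18 rows.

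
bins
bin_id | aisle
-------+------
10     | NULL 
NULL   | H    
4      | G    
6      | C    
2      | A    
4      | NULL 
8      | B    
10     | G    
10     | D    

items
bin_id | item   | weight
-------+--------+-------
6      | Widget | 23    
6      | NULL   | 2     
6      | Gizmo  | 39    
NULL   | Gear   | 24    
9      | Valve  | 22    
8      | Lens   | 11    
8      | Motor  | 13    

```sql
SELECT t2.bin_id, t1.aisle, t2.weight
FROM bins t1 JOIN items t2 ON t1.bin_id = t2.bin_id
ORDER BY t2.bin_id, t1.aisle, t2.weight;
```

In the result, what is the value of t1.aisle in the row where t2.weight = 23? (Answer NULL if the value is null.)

INNER JOIN keeps only pairs where the ON condition holds.
Matching on t1.bin_id = t2.bin_id. A NULL in a compared column never satisfies the condition.
- t1 row (bin_id=10): no match → dropped.
- t1 row (bin_id=NULL): no match → dropped.
- t1 row (bin_id=4): no match → dropped.
- t1 row (bin_id=6): matches 3 t2 row(s) → 3 output row(s).
- t1 row (bin_id=2): no match → dropped.
- t1 row (bin_id=4): no match → dropped.
- t1 row (bin_id=8): matches 2 t2 row(s) → 2 output row(s).
- t1 row (bin_id=10): no match → dropped.
- t1 row (bin_id=10): no match → dropped.

C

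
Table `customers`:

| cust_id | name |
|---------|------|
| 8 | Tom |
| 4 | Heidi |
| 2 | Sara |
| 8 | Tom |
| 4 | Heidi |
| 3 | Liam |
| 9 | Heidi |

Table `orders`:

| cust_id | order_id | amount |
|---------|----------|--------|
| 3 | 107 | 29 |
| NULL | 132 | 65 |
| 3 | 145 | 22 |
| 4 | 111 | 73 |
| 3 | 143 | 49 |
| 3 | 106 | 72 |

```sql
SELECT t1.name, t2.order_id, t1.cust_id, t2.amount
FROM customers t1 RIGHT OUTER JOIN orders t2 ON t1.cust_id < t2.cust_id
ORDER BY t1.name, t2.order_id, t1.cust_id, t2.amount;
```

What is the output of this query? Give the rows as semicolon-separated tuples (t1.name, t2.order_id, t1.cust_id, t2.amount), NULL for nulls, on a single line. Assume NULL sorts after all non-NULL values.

(Liam, 111, 3, 73); (Sara, 106, 2, 72); (Sara, 107, 2, 29); (Sara, 111, 2, 73); (Sara, 143, 2, 49); (Sara, 145, 2, 22); (NULL, 132, NULL, 65)

RIGHT JOIN keeps every row from `orders`; unmatched rows get NULL for `customers`'s columns.
Matching on t1.cust_id < t2.cust_id. A NULL in a compared column never satisfies the condition.
Matched pairs: 6; unmatched t2 rows kept: 1.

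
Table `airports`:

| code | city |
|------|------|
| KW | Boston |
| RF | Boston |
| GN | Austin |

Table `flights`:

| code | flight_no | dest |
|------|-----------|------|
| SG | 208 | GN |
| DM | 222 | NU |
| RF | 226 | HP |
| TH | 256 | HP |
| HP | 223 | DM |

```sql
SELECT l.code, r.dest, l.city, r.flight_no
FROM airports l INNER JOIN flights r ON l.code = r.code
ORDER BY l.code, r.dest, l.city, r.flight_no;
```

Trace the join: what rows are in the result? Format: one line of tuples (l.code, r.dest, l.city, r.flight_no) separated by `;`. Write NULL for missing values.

(RF, HP, Boston, 226)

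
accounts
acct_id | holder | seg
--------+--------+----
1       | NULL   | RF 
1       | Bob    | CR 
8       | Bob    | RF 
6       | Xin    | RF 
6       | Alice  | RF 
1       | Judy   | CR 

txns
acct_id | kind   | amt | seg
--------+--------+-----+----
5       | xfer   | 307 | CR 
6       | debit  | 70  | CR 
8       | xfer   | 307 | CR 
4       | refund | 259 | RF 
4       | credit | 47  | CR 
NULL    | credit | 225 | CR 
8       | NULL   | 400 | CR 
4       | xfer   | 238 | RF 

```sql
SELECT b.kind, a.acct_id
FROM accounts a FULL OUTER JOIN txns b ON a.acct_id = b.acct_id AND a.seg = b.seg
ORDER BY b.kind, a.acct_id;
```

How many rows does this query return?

FULL OUTER JOIN keeps every row from both sides; unmatched rows get NULL for the other side's columns.
Matching on a.acct_id = b.acct_id AND a.seg = b.seg. A NULL in a compared column never satisfies the condition.
- a (acct_id=1, seg=RF) has no partner → padded with NULL.
- a (acct_id=1, seg=CR) has no partner → padded with NULL.
- a (acct_id=8, seg=RF) has no partner → padded with NULL.
- a (acct_id=6, seg=RF) has no partner → padded with NULL.
- a (acct_id=6, seg=RF) has no partner → padded with NULL.
- a (acct_id=1, seg=CR) has no partner → padded with NULL.
- 8 row(s) from b found no a partner → padded with NULL.
Total: 0 matched + 14 padded = 14 rows.

14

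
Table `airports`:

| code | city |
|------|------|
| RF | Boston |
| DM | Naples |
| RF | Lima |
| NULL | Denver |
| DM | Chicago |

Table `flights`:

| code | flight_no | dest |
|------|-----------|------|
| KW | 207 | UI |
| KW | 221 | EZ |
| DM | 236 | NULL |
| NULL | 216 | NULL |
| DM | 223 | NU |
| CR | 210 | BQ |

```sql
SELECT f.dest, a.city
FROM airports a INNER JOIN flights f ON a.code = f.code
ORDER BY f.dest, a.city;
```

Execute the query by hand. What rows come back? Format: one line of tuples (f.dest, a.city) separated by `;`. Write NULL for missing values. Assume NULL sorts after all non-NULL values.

(NU, Chicago); (NU, Naples); (NULL, Chicago); (NULL, Naples)

INNER JOIN keeps only pairs where the ON condition holds.
Matching on a.code = f.code. A NULL in a compared column never satisfies the condition.
- a (code=RF) has no partner → excluded.
- a (code=DM) pairs with 2 row(s) of f.
- a (code=RF) has no partner → excluded.
- a (code=NULL) has no partner → excluded.
- a (code=DM) pairs with 2 row(s) of f.
After projecting and ordering:
f.dest | a.city
NU | Chicago
NU | Naples
NULL | Chicago
NULL | Naples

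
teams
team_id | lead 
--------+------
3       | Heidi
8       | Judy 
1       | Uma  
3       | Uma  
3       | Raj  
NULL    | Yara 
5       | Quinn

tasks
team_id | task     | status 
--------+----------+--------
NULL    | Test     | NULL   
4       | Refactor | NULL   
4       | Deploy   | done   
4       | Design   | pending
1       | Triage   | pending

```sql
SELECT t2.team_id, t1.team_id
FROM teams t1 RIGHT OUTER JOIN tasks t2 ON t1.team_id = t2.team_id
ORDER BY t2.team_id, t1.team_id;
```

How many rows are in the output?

RIGHT JOIN keeps every row from `tasks`; unmatched rows get NULL for `teams`'s columns.
Matching on t1.team_id = t2.team_id. A NULL in a compared column never satisfies the condition.
- team_id=3: no matching t2 row.
- team_id=8: no matching t2 row.
- team_id=1: 1 matching t2 row(s), so 1 row(s) emitted.
- team_id=3: no matching t2 row.
- team_id=3: no matching t2 row.
- team_id=NULL: no matching t2 row.
- team_id=5: no matching t2 row.
- plus 4 unmatched t2 row(s), each kept with NULL t1 columns.
Total: 1 matched + 4 padded = 5 rows.

5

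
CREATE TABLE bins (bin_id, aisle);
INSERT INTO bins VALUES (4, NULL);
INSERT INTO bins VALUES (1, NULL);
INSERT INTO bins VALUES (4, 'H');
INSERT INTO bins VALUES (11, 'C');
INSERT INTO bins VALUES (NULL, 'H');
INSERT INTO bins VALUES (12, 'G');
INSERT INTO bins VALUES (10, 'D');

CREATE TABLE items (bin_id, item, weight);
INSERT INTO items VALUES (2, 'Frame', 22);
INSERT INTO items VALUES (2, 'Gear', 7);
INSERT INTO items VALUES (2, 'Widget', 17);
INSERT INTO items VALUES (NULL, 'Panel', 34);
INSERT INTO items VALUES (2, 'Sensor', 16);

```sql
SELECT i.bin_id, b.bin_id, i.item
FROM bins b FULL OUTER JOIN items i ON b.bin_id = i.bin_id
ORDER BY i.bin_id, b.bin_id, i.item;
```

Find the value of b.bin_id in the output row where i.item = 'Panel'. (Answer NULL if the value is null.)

NULL

FULL OUTER JOIN keeps every row from both sides; unmatched rows get NULL for the other side's columns.
Matching on b.bin_id = i.bin_id. A NULL in a compared column never satisfies the condition.
- bin_id=4: no i row matches, row kept with i columns NULL.
- bin_id=1: no i row matches, row kept with i columns NULL.
- bin_id=4: no i row matches, row kept with i columns NULL.
- bin_id=11: no i row matches, row kept with i columns NULL.
- bin_id=NULL: no i row matches, row kept with i columns NULL.
- bin_id=12: no i row matches, row kept with i columns NULL.
- bin_id=10: no i row matches, row kept with i columns NULL.
- 5 row(s) from i found no b partner → padded with NULL.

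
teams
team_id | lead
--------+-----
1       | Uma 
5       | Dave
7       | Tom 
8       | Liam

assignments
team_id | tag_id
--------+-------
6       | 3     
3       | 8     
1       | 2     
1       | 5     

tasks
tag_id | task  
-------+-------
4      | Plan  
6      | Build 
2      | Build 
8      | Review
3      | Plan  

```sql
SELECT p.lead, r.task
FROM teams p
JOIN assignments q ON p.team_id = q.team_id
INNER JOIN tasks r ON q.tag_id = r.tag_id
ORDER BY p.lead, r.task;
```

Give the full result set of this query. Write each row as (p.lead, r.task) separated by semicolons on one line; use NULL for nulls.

(Uma, Build)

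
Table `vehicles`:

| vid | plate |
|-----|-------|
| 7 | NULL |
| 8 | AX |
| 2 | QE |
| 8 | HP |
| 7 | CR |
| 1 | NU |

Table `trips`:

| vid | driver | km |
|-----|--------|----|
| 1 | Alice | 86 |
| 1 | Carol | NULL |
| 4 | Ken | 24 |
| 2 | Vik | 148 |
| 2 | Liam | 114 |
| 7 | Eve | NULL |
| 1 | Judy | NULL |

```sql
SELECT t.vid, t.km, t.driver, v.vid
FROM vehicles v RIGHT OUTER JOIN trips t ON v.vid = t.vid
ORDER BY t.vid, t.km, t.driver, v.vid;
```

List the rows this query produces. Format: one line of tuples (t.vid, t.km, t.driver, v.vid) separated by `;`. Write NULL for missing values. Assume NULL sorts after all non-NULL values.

(1, 86, Alice, 1); (1, NULL, Carol, 1); (1, NULL, Judy, 1); (2, 114, Liam, 2); (2, 148, Vik, 2); (4, 24, Ken, NULL); (7, NULL, Eve, 7); (7, NULL, Eve, 7)

RIGHT JOIN keeps every row from `trips`; unmatched rows get NULL for `vehicles`'s columns.
Matching on v.vid = t.vid.
- v (vid=7) pairs with 1 row(s) of t.
- v (vid=8) has no partner in t.
- v (vid=2) pairs with 2 row(s) of t.
- v (vid=8) has no partner in t.
- v (vid=7) pairs with 1 row(s) of t.
- v (vid=1) pairs with 3 row(s) of t.
- 1 row(s) from t found no v partner → padded with NULL.
After projecting and ordering:
t.vid | t.km | t.driver | v.vid
1 | 86 | Alice | 1
1 | NULL | Carol | 1
1 | NULL | Judy | 1
2 | 114 | Liam | 2
2 | 148 | Vik | 2
4 | 24 | Ken | NULL
7 | NULL | Eve | 7
7 | NULL | Eve | 7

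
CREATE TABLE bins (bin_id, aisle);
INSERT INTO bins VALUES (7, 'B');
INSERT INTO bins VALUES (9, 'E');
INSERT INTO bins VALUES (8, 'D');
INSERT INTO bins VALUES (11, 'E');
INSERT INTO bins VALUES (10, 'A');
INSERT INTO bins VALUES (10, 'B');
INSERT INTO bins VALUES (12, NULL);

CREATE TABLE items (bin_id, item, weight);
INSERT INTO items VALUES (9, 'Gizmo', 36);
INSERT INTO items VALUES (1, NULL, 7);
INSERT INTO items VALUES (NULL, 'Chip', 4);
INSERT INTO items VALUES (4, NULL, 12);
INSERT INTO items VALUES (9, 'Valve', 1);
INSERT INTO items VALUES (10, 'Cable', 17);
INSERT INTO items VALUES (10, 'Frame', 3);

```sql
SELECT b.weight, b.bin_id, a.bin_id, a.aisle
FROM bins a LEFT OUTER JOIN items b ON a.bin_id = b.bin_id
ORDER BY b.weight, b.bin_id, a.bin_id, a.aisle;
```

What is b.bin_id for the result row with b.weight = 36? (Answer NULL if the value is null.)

9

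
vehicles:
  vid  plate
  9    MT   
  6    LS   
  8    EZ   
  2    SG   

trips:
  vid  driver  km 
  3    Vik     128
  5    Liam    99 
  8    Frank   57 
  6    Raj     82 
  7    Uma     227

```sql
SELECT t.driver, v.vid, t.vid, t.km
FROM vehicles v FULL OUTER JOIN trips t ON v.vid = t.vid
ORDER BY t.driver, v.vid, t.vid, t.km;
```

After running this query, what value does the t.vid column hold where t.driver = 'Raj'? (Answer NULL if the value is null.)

6

FULL OUTER JOIN keeps every row from both sides; unmatched rows get NULL for the other side's columns.
Matching on v.vid = t.vid.
- vid=9: no t row matches, row kept with t columns NULL.
- vid=6: 1 matching t row(s), so 1 row(s) emitted.
- vid=8: 1 matching t row(s), so 1 row(s) emitted.
- vid=2: no t row matches, row kept with t columns NULL.
- 3 row(s) from t found no v partner → padded with NULL.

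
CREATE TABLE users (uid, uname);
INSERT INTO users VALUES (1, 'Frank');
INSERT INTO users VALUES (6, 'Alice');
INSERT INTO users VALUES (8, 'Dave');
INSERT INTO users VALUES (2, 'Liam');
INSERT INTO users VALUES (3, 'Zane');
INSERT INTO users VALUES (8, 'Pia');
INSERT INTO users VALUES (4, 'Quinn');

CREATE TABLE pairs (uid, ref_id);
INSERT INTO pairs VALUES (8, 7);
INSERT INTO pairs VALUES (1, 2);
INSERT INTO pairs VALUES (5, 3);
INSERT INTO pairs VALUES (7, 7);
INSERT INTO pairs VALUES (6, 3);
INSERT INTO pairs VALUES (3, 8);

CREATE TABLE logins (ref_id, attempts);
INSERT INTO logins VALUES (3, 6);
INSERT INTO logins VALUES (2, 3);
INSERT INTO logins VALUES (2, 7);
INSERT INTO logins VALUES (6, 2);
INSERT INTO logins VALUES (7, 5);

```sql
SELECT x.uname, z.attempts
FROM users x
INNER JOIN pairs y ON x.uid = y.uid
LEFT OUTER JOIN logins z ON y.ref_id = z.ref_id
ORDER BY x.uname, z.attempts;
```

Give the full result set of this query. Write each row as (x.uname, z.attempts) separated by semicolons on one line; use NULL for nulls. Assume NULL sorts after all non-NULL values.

Evaluate left to right. First `users x INNER JOIN pairs y` on uid: 5 row(s).
Then LEFT JOIN `logins z` on ref_id: each of those 5 rows is kept; rows whose y.ref_id has no match in z get NULL for z's columns.

(Alice, 6); (Dave, 5); (Frank, 3); (Frank, 7); (Pia, 5); (Zane, NULL)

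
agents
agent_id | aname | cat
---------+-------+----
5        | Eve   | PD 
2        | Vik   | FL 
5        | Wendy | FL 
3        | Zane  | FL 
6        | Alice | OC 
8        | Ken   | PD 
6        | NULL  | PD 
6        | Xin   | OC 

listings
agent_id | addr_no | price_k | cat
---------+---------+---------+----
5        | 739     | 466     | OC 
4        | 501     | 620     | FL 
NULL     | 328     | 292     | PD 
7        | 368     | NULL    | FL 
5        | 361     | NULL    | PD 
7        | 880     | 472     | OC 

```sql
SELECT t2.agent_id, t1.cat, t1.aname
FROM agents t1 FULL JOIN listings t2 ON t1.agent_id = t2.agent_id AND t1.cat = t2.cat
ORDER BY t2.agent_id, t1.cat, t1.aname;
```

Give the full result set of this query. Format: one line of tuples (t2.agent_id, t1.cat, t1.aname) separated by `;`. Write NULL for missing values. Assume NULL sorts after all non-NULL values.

(4, NULL, NULL); (5, PD, Eve); (5, NULL, NULL); (7, NULL, NULL); (7, NULL, NULL); (NULL, FL, Vik); (NULL, FL, Wendy); (NULL, FL, Zane); (NULL, OC, Alice); (NULL, OC, Xin); (NULL, PD, Ken); (NULL, PD, NULL); (NULL, NULL, NULL)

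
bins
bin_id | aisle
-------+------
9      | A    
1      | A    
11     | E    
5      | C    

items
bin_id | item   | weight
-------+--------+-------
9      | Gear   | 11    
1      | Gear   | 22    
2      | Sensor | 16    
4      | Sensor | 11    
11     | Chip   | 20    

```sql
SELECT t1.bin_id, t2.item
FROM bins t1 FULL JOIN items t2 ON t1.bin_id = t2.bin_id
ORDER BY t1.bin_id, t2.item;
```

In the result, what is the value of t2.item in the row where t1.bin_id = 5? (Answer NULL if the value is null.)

FULL OUTER JOIN keeps every row from both sides; unmatched rows get NULL for the other side's columns.
Matching on t1.bin_id = t2.bin_id.
- t1 row (bin_id=9): matches 1 t2 row(s) → 1 output row(s).
- t1 row (bin_id=1): matches 1 t2 row(s) → 1 output row(s).
- t1 row (bin_id=11): matches 1 t2 row(s) → 1 output row(s).
- t1 row (bin_id=5): no match → kept, t2 columns NULL.
- 2 row(s) from t2 found no t1 partner → padded with NULL.

NULL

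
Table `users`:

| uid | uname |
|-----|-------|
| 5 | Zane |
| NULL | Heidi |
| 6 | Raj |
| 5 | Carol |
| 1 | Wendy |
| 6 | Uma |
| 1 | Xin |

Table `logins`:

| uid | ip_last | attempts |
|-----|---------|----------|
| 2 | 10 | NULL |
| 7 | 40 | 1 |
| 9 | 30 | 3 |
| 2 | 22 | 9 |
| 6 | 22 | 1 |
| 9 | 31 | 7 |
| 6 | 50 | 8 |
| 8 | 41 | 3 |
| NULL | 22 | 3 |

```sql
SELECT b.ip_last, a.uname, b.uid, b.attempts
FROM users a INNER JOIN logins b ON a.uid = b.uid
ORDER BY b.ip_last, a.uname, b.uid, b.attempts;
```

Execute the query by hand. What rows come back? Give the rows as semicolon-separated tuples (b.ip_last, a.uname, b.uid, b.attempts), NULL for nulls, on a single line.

INNER JOIN keeps only pairs where the ON condition holds.
Matching on a.uid = b.uid. A NULL in a compared column never satisfies the condition.
Matched pairs: 4.

(22, Raj, 6, 1); (22, Uma, 6, 1); (50, Raj, 6, 8); (50, Uma, 6, 8)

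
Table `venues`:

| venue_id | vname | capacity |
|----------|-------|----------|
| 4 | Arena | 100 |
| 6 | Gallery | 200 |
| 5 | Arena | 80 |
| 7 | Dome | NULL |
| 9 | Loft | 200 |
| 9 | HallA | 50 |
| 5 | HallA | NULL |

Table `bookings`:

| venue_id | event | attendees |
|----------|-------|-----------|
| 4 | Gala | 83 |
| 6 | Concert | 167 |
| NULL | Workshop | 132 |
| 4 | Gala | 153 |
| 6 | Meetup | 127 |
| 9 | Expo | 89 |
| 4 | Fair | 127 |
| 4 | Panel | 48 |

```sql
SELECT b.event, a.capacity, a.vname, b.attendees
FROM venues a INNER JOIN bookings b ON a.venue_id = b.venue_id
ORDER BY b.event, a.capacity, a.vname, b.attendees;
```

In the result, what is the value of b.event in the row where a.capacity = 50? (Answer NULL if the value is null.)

Expo

INNER JOIN keeps only pairs where the ON condition holds.
Matching on a.venue_id = b.venue_id. A NULL in a compared column never satisfies the condition.
- venue_id=4: 4 matching b row(s), so 4 row(s) emitted.
- venue_id=6: 2 matching b row(s), so 2 row(s) emitted.
- venue_id=5: no matching b row, dropped.
- venue_id=7: no matching b row, dropped.
- venue_id=9: 1 matching b row(s), so 1 row(s) emitted.
- venue_id=9: 1 matching b row(s), so 1 row(s) emitted.
- venue_id=5: no matching b row, dropped.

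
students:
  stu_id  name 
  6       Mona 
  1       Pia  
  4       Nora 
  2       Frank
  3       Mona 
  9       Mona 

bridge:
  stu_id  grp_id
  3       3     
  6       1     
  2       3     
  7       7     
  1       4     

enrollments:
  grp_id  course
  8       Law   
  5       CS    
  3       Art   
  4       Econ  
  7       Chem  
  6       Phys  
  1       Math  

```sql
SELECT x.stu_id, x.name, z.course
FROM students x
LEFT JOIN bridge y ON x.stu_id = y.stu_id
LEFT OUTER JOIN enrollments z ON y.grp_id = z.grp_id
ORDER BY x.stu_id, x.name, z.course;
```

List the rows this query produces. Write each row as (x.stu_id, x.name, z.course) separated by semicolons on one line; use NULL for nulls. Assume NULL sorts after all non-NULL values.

(1, Pia, Econ); (2, Frank, Art); (3, Mona, Art); (4, Nora, NULL); (6, Mona, Math); (9, Mona, NULL)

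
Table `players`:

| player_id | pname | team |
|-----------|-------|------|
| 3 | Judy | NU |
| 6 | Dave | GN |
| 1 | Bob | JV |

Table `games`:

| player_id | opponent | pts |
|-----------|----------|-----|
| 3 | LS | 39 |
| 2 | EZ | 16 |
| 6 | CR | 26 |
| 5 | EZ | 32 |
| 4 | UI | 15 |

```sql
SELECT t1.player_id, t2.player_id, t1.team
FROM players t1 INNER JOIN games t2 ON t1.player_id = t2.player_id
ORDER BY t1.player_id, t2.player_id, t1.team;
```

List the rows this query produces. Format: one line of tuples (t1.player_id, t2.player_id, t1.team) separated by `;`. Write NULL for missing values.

(3, 3, NU); (6, 6, GN)

INNER JOIN keeps only pairs where the ON condition holds.
Matching on t1.player_id = t2.player_id.
- t1[0] player_id=3 → 1 match(es) in t2 → 1 row(s).
- t1[1] player_id=6 → 1 match(es) in t2 → 1 row(s).
- t1[2] player_id=1 → no match; dropped.
After projecting and ordering:
t1.player_id | t2.player_id | t1.team
3 | 3 | NU
6 | 6 | GN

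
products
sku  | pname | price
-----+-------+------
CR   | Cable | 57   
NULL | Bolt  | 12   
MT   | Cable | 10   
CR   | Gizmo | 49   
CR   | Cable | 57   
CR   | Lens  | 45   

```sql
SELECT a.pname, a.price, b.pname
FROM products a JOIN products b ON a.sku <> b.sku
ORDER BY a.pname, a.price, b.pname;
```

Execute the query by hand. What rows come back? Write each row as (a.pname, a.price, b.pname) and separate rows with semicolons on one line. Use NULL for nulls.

INNER JOIN keeps only pairs where the ON condition holds.
Matching on a.sku <> b.sku. A NULL in a compared column never satisfies the condition.
- a[0] sku=CR → 1 match(es) in b → 1 row(s).
- a[1] sku=NULL → no match; dropped.
- a[2] sku=MT → 4 match(es) in b → 4 row(s).
- a[3] sku=CR → 1 match(es) in b → 1 row(s).
- a[4] sku=CR → 1 match(es) in b → 1 row(s).
- a[5] sku=CR → 1 match(es) in b → 1 row(s).
After projecting and ordering:
a.pname | a.price | b.pname
Cable | 10 | Cable
Cable | 10 | Cable
Cable | 10 | Gizmo
Cable | 10 | Lens
Cable | 57 | Cable
Cable | 57 | Cable
Gizmo | 49 | Cable
Lens | 45 | Cable

(Cable, 10, Cable); (Cable, 10, Cable); (Cable, 10, Gizmo); (Cable, 10, Lens); (Cable, 57, Cable); (Cable, 57, Cable); (Gizmo, 49, Cable); (Lens, 45, Cable)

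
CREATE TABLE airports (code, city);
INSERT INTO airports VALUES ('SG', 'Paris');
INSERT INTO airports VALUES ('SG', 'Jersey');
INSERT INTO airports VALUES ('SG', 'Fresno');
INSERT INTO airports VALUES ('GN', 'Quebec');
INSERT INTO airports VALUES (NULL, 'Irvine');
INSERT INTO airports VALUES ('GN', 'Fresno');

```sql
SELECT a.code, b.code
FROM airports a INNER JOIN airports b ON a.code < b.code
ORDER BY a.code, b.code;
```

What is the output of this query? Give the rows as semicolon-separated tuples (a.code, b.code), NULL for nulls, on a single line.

INNER JOIN keeps only pairs where the ON condition holds.
Matching on a.code < b.code. A NULL in a compared column never satisfies the condition.
- a (code=SG) has no partner → excluded.
- a (code=SG) has no partner → excluded.
- a (code=SG) has no partner → excluded.
- a (code=GN) pairs with 3 row(s) of b.
- a (code=NULL) has no partner → excluded.
- a (code=GN) pairs with 3 row(s) of b.
After projecting and ordering:
a.code | b.code
GN | SG
GN | SG
GN | SG
GN | SG
GN | SG
GN | SG

(GN, SG); (GN, SG); (GN, SG); (GN, SG); (GN, SG); (GN, SG)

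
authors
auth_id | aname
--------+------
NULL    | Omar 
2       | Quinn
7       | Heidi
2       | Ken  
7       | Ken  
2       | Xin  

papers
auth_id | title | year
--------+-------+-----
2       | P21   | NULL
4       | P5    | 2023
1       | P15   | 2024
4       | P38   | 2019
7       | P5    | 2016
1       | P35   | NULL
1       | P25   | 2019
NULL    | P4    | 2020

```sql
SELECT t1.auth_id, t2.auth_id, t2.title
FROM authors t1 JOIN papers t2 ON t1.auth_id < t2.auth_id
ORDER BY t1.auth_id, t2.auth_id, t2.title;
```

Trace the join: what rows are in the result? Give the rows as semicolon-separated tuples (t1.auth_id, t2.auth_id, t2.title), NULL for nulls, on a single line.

(2, 4, P38); (2, 4, P38); (2, 4, P38); (2, 4, P5); (2, 4, P5); (2, 4, P5); (2, 7, P5); (2, 7, P5); (2, 7, P5)

INNER JOIN keeps only pairs where the ON condition holds.
Matching on t1.auth_id < t2.auth_id. A NULL in a compared column never satisfies the condition.
Matched pairs: 9.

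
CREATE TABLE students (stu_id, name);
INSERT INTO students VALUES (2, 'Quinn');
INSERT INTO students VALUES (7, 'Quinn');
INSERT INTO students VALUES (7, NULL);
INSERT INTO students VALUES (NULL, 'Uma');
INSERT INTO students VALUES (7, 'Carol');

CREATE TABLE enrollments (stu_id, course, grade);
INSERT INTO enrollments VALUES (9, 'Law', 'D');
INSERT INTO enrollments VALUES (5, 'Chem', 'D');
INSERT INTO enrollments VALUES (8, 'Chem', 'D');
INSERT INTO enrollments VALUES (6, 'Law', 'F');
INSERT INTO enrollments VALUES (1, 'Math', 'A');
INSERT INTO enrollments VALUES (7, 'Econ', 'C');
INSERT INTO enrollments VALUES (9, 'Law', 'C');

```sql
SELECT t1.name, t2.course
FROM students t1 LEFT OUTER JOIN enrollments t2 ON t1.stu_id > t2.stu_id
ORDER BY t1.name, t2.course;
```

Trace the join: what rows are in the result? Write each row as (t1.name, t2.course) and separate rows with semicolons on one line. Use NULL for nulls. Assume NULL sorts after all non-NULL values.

LEFT JOIN keeps every row from `students`; unmatched rows get NULL for `enrollments`'s columns.
Matching on t1.stu_id > t2.stu_id. A NULL in a compared column never satisfies the condition.
- t1[0] stu_id=2 → 1 match(es) in t2 → 1 row(s).
- t1[1] stu_id=7 → 3 match(es) in t2 → 3 row(s).
- t1[2] stu_id=7 → 3 match(es) in t2 → 3 row(s).
- t1[3] stu_id=NULL → no match; kept with NULLs on the t2 side.
- t1[4] stu_id=7 → 3 match(es) in t2 → 3 row(s).

(Carol, Chem); (Carol, Law); (Carol, Math); (Quinn, Chem); (Quinn, Law); (Quinn, Math); (Quinn, Math); (Uma, NULL); (NULL, Chem); (NULL, Law); (NULL, Math)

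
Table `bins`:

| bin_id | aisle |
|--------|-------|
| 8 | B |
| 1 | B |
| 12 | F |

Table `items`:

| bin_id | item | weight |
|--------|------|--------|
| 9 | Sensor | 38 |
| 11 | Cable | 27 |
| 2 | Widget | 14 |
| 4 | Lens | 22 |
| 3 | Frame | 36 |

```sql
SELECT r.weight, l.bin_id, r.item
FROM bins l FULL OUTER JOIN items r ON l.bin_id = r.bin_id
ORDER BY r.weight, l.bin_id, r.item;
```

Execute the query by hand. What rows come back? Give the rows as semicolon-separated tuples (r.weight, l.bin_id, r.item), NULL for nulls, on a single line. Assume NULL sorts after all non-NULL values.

(14, NULL, Widget); (22, NULL, Lens); (27, NULL, Cable); (36, NULL, Frame); (38, NULL, Sensor); (NULL, 1, NULL); (NULL, 8, NULL); (NULL, 12, NULL)

FULL OUTER JOIN keeps every row from both sides; unmatched rows get NULL for the other side's columns.
Matching on l.bin_id = r.bin_id.
Matched pairs: 0; unmatched l rows kept: 3; unmatched r rows kept: 5.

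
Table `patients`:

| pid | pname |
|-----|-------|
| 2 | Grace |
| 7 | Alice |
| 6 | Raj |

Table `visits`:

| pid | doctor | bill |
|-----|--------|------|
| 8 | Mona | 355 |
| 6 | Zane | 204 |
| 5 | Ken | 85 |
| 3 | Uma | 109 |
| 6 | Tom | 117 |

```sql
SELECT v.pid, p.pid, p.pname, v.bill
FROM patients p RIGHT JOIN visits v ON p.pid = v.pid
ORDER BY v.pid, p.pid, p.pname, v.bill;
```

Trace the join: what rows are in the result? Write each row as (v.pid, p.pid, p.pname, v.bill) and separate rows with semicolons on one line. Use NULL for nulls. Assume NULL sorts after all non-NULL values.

(3, NULL, NULL, 109); (5, NULL, NULL, 85); (6, 6, Raj, 117); (6, 6, Raj, 204); (8, NULL, NULL, 355)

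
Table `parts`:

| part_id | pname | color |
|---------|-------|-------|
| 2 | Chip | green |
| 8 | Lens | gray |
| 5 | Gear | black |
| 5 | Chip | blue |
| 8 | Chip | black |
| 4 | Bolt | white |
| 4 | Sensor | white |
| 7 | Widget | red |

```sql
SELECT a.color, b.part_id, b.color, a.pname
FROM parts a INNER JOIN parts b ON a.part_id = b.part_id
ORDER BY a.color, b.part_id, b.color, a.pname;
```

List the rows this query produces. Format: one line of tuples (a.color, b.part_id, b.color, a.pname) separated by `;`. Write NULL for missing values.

(black, 5, black, Gear); (black, 5, blue, Gear); (black, 8, black, Chip); (black, 8, gray, Chip); (blue, 5, black, Chip); (blue, 5, blue, Chip); (gray, 8, black, Lens); (gray, 8, gray, Lens); (green, 2, green, Chip); (red, 7, red, Widget); (white, 4, white, Bolt); (white, 4, white, Bolt); (white, 4, white, Sensor); (white, 4, white, Sensor)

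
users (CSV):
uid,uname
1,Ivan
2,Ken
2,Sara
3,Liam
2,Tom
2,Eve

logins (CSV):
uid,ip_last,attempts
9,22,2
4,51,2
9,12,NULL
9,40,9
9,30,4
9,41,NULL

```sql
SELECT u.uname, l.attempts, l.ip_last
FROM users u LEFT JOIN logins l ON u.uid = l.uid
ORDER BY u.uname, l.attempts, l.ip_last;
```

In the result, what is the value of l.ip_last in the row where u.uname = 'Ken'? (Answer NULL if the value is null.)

LEFT JOIN keeps every row from `users`; unmatched rows get NULL for `logins`'s columns.
Matching on u.uid = l.uid.
Matched pairs: 0; unmatched u rows kept: 6.

NULL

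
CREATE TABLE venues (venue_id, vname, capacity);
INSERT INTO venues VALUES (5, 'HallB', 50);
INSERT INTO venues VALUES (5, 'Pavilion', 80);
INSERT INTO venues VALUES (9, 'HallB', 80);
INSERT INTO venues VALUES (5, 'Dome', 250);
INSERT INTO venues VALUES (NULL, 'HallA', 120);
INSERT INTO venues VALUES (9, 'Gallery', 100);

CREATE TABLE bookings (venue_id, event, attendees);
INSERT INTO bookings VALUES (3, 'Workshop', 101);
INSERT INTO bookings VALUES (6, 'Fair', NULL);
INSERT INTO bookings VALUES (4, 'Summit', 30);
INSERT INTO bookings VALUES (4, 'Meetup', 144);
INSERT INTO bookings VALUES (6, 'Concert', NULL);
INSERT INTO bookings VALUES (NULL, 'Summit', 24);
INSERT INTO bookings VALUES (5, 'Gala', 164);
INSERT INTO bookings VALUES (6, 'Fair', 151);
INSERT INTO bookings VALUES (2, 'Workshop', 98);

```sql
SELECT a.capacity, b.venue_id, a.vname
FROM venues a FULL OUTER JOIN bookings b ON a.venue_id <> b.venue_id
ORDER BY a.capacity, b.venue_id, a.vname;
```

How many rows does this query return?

39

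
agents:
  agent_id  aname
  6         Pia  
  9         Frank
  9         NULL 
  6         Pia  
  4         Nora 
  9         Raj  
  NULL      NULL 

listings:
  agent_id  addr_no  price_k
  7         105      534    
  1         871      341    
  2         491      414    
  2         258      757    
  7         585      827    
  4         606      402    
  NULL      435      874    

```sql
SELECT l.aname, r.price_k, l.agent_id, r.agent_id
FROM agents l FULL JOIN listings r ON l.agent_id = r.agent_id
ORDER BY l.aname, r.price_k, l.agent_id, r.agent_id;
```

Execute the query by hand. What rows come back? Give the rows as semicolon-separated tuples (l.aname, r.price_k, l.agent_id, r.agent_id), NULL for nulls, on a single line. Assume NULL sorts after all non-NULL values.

FULL OUTER JOIN keeps every row from both sides; unmatched rows get NULL for the other side's columns.
Matching on l.agent_id = r.agent_id. A NULL in a compared column never satisfies the condition.
- l row (agent_id=6): no match → kept, r columns NULL.
- l row (agent_id=9): no match → kept, r columns NULL.
- l row (agent_id=9): no match → kept, r columns NULL.
- l row (agent_id=6): no match → kept, r columns NULL.
- l row (agent_id=4): matches 1 r row(s) → 1 output row(s).
- l row (agent_id=9): no match → kept, r columns NULL.
- l row (agent_id=NULL): no match → kept, r columns NULL.
- 6 row(s) from r found no l partner → padded with NULL.

(Frank, NULL, 9, NULL); (Nora, 402, 4, 4); (Pia, NULL, 6, NULL); (Pia, NULL, 6, NULL); (Raj, NULL, 9, NULL); (NULL, 341, NULL, 1); (NULL, 414, NULL, 2); (NULL, 534, NULL, 7); (NULL, 757, NULL, 2); (NULL, 827, NULL, 7); (NULL, 874, NULL, NULL); (NULL, NULL, 9, NULL); (NULL, NULL, NULL, NULL)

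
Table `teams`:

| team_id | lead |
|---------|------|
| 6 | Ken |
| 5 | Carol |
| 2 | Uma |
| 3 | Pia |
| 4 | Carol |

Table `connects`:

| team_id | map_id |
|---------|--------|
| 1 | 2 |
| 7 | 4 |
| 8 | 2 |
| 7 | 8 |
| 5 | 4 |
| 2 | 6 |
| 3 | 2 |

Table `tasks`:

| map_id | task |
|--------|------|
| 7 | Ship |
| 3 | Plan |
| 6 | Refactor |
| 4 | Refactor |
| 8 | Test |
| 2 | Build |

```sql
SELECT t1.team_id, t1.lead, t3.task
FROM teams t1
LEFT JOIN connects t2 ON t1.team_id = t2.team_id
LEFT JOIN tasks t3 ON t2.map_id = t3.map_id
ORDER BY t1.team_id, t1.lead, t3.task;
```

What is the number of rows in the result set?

Joins associate left-to-right: teams LEFT JOIN connects on team_id gives 5 intermediate row(s).
Then LEFT JOIN `tasks t3` on map_id: each of those 5 rows is kept; rows whose t2.map_id has no match in t3 get NULL for t3's columns.
Result: 5 row(s).

5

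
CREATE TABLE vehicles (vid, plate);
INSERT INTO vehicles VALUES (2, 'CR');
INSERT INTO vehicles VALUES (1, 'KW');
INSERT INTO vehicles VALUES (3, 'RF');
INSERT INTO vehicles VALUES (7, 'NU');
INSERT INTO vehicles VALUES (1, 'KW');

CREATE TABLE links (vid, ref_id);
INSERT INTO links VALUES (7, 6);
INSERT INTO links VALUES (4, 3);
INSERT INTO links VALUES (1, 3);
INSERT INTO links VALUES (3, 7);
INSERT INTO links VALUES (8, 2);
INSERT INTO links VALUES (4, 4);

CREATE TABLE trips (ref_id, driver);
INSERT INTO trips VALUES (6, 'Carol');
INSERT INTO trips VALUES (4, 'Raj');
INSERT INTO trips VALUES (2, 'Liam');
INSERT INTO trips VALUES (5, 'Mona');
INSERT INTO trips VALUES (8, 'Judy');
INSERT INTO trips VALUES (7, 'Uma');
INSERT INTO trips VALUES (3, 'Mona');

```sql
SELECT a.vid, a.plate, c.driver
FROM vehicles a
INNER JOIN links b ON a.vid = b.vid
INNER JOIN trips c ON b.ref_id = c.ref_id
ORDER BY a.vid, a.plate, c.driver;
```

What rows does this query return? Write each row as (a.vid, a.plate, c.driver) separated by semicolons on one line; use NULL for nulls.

(1, KW, Mona); (1, KW, Mona); (3, RF, Uma); (7, NU, Carol)

Step 1 — a INNER JOIN b on vid → 4 row(s).
Then INNER JOIN `trips c` on ref_id: keep only rows whose b.ref_id appears in c.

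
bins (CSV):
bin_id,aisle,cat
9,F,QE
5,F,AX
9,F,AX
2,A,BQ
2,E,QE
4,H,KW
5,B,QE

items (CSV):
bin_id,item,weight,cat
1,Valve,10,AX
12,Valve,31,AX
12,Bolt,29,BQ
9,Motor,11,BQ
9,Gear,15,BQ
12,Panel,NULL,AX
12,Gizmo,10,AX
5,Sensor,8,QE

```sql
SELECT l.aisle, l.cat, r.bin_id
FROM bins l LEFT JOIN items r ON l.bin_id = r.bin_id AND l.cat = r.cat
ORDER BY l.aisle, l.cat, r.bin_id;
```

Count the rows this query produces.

LEFT JOIN keeps every row from `bins`; unmatched rows get NULL for `items`'s columns.
Matching on l.bin_id = r.bin_id AND l.cat = r.cat.
Matched pairs: 1; unmatched l rows kept: 6.
Total: 1 matched + 6 padded = 7 rows.

7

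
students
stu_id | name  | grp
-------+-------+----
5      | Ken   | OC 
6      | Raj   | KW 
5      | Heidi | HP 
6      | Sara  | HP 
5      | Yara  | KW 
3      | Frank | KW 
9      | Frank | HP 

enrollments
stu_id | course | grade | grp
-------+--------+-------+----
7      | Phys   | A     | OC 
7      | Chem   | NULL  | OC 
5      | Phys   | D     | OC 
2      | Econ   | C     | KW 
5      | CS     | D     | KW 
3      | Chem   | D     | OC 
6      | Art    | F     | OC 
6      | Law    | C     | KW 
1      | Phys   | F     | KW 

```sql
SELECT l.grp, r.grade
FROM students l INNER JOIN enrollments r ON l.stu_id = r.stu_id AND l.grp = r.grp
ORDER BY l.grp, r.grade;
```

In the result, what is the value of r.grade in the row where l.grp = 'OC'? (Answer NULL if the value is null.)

D

INNER JOIN keeps only pairs where the ON condition holds.
Matching on l.stu_id = r.stu_id AND l.grp = r.grp.
- l (stu_id=5, grp=OC) pairs with 1 row(s) of r.
- l (stu_id=6, grp=KW) pairs with 1 row(s) of r.
- l (stu_id=5, grp=HP) has no partner → excluded.
- l (stu_id=6, grp=HP) has no partner → excluded.
- l (stu_id=5, grp=KW) pairs with 1 row(s) of r.
- l (stu_id=3, grp=KW) has no partner → excluded.
- l (stu_id=9, grp=HP) has no partner → excluded.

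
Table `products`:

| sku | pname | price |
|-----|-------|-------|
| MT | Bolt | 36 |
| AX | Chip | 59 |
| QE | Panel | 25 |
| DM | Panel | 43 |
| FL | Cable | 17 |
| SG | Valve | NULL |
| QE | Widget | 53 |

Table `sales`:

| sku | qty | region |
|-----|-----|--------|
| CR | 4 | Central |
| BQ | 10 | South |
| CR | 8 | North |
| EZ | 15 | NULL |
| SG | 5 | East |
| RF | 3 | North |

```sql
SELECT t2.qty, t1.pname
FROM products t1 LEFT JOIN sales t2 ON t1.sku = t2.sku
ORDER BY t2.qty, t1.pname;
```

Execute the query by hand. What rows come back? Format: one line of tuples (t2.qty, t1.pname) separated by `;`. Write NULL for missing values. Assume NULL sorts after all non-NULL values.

(5, Valve); (NULL, Bolt); (NULL, Cable); (NULL, Chip); (NULL, Panel); (NULL, Panel); (NULL, Widget)

LEFT JOIN keeps every row from `products`; unmatched rows get NULL for `sales`'s columns.
Matching on t1.sku = t2.sku.
- t1 row (sku=MT): no match → kept, t2 columns NULL.
- t1 row (sku=AX): no match → kept, t2 columns NULL.
- t1 row (sku=QE): no match → kept, t2 columns NULL.
- t1 row (sku=DM): no match → kept, t2 columns NULL.
- t1 row (sku=FL): no match → kept, t2 columns NULL.
- t1 row (sku=SG): matches 1 t2 row(s) → 1 output row(s).
- t1 row (sku=QE): no match → kept, t2 columns NULL.
After projecting and ordering:
t2.qty | t1.pname
5 | Valve
NULL | Bolt
NULL | Cable
NULL | Chip
NULL | Panel
NULL | Panel
NULL | Widget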